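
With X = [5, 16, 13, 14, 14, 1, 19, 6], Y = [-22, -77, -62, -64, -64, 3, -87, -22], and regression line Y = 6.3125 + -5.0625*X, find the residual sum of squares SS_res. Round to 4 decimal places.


Predicted values from Y = 6.3125 + -5.0625*X.
Residuals: [-3.0000, -2.3125, -2.5000, 0.5625, 0.5625, 1.7500, 2.8750, 2.0625].
SSres = 36.8125.

36.8125


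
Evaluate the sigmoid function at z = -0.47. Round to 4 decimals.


exp(0.4700) = 1.6000.
1 + exp(-z) = 2.6000.
sigmoid = 1/2.6000 = 0.3846.

0.3846


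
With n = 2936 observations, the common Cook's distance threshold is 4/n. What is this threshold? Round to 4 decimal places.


Using the rule of thumb:
Threshold = 4 / 2936 = 0.0014.

0.0014


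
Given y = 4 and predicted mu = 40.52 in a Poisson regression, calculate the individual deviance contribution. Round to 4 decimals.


First: ln(4/40.52) = -2.315501.
Then: 4 * -2.315501 = -9.262004.
y - mu = 4 - 40.52 = -36.52.
D = 2(-9.262004 - -36.52) = 54.515992, which rounds to 54.5160.

54.5160


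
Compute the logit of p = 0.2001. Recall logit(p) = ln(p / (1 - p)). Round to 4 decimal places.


The odds are p/(1-p) = 0.2001 / 0.7999 = 0.2502.
logit(p) = ln(0.2502) = -1.3857.

-1.3857


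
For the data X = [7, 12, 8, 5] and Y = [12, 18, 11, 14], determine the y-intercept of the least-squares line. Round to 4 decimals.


The slope is b1 = 0.6923.
Sample means are xbar = 8.0000 and ybar = 13.7500.
Intercept: b0 = 13.7500 - (0.6923)(8.0000) = 8.2115.

8.2115


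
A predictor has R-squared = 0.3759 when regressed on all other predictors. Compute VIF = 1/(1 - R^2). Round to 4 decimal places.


VIF = 1 / (1 - 0.3759).
= 1 / 0.6241 = 1.6023.

1.6023


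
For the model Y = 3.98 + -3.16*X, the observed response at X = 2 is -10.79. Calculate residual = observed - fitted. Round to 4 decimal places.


Fitted value at X = 2 is yhat = 3.98 + -3.16*2 = -2.3400.
Residual = -10.79 - -2.3400 = -8.4500.

-8.4500


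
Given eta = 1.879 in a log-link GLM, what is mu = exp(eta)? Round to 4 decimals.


The inverse log link gives:
mu = exp(1.879) = 6.5470.

6.5470


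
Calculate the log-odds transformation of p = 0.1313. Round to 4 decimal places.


Compute the odds: 0.1313/0.8687 = 0.1511.
Take the natural log: ln(0.1511) = -1.8895.

-1.8895


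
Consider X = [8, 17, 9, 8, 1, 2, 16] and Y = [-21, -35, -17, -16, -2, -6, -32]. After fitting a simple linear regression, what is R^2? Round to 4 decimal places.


Fit the OLS line: b0 = -1.3448, b1 = -1.9604.
SSres = 23.6438.
SStot = 897.7143.
R^2 = 1 - 23.6438/897.7143 = 0.9737.

0.9737


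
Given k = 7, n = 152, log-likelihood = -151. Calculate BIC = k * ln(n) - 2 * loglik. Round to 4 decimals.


k * ln(n) = 7 * ln(152) = 7 * 5.023881 = 35.167167.
-2 * loglik = -2 * (-151) = 302.
BIC = 35.167167 + 302 = 337.167167, which rounds to 337.1672.

337.1672


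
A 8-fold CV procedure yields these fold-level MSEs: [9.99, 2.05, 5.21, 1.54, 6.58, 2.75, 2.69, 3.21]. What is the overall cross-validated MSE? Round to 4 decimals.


Sum of fold MSEs = 34.0200.
Average = 34.0200 / 8 = 4.2525.

4.2525


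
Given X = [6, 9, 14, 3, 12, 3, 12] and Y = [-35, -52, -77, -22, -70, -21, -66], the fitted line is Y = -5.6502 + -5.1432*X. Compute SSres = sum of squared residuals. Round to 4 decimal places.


For each point, residual = actual - predicted.
Residuals: [1.5094, -0.0610, 0.6550, -0.9202, -2.6314, 0.0798, 1.3686].
Sum of squared residuals = 12.3615.

12.3615


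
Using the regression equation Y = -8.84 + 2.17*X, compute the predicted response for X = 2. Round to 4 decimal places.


Plug X = 2 into Y = -8.84 + 2.17*X:
Y = -8.84 + 4.3400 = -4.5000.

-4.5000


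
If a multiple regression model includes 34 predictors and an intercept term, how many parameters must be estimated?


Total coefficients = number of predictors + 1 (for the intercept).
= 34 + 1 = 35.

35


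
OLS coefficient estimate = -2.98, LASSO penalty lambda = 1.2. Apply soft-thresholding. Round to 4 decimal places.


|beta_OLS| = 2.98.
lambda = 1.2.
Since |beta| > lambda, coefficient = sign(beta)*(|beta| - lambda) = -1.7800.
Result = -1.7800.

-1.7800


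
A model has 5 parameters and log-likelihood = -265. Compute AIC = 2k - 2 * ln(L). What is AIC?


AIC = 2*5 - 2*(-265).
= 10 + 530 = 540.

540


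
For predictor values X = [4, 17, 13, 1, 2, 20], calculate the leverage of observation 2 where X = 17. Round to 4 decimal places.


Compute xbar = 9.5000 with n = 6 observations.
SXX = 337.5000.
Leverage = 1/6 + (17 - 9.5000)^2/337.5000 = 0.3333.

0.3333


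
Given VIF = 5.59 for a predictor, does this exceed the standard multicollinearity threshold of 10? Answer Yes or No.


The threshold is 10.
VIF = 5.59 is < 10.
Multicollinearity indication: No.

No


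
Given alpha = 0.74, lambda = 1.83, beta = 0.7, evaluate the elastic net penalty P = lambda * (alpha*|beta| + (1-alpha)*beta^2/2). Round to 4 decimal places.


L1 component = 0.74 * |0.7| = 0.5180.
L2 component = 0.26 * 0.7^2 / 2 = 0.0637.
Penalty = 1.83 * (0.5180 + 0.0637) = 1.83 * 0.5817 = 1.0645.

1.0645


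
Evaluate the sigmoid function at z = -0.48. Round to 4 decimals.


First, exp(0.4800) = 1.6161.
Then sigma(z) = 1/(1 + 1.6161) = 0.3823.

0.3823


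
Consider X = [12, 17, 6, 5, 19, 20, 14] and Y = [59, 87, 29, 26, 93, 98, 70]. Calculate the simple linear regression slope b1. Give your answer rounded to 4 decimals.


First compute the means: xbar = 13.2857, ybar = 66.0000.
Then S_xx = sum((xi - xbar)^2) = 215.4286.
S_xy = sum((xi - xbar)(yi - ybar)) = 1060.0000.
b1 = S_xy / S_xx = 1060.0000 / 215.4286 = 4.9204.

4.9204


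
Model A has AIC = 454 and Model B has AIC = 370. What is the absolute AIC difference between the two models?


|AIC_A - AIC_B| = |454 - 370| = 84.
Model B is preferred (lower AIC).

84


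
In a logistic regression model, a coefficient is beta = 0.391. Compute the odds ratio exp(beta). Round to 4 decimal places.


Odds ratio = exp(beta) = exp(0.391).
= 1.4785.

1.4785


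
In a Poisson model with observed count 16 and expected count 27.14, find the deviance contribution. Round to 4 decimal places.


Compute y*ln(y/mu) = 16*ln(16/27.14) = 16*-0.528420 = -8.454720.
y - mu = -11.14.
D = 2*(-8.454720 - (-11.14)) = 5.370560, which rounds to 5.3706.

5.3706


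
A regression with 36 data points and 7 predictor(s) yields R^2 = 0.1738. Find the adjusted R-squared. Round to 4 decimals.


Using the formula:
(1 - 0.1738) = 0.8262.
Multiply by 35/28: 0.8262 * 35 = 28.9170, then 28.9170 / 28 = 1.0328.
Adj R^2 = 1 - 1.0328 = -0.0328.

-0.0328


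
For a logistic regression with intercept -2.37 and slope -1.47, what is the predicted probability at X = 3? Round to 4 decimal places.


z = -2.37 + -1.47 * 3 = -6.7800.
Sigmoid: P = 1 / (1 + exp(6.7800)) = 0.0011.

0.0011


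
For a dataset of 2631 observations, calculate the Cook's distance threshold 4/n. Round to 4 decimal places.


The threshold is 4/n.
4/2631 = 0.0015.

0.0015


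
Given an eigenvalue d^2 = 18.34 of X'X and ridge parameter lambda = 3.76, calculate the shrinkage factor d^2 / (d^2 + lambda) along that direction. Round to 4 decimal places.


Denominator = d^2 + lambda = 18.34 + 3.76 = 22.1000.
Shrinkage = 18.34 / 22.1000 = 0.8299.

0.8299


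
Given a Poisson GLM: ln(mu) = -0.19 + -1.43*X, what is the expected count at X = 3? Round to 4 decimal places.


Linear predictor: eta = -0.19 + (-1.43)(3) = -4.4800.
Expected count: mu = exp(-4.4800) = 0.0113.

0.0113


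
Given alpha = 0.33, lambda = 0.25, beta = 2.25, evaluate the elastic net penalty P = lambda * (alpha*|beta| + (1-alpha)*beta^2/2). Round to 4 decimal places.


Compute:
L1 = 0.33 * 2.25 = 0.7425.
L2 = 0.67 * 2.25^2 / 2 = 1.6959.
Penalty = 0.25 * (0.7425 + 1.6959) = 0.6096.

0.6096


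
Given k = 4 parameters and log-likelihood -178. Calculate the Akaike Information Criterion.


Compute:
2k = 2*4 = 8.
-2*loglik = -2*(-178) = 356.
AIC = 8 + 356 = 364.

364


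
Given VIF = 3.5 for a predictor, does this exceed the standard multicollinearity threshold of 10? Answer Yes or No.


The threshold is 10.
VIF = 3.5 is < 10.
Multicollinearity indication: No.

No


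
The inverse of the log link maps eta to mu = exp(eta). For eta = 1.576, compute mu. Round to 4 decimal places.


Apply the inverse link:
mu = e^1.576 = 4.8356.

4.8356


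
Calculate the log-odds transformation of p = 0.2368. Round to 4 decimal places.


1 - p = 0.7632.
p/(1-p) = 0.3103.
logit = ln(0.3103) = -1.1703.

-1.1703


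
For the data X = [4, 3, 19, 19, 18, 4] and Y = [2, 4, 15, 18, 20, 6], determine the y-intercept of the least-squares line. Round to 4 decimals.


The slope is b1 = 0.9006.
Sample means are xbar = 11.1667 and ybar = 10.8333.
Intercept: b0 = 10.8333 - (0.9006)(11.1667) = 0.7762.

0.7762


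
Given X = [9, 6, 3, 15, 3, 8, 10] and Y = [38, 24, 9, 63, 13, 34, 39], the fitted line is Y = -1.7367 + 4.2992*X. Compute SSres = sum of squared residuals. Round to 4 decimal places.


Predicted values from Y = -1.7367 + 4.2992*X.
Residuals: [1.0439, -0.0585, -2.1609, 0.2487, 1.8391, 1.3431, -2.2553].
SSres = 16.0971.

16.0971


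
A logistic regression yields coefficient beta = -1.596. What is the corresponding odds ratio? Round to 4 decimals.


Odds ratio = exp(beta) = exp(-1.596).
= 0.2027.

0.2027


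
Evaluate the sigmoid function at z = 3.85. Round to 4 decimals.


Compute exp(-3.8500) = 0.0213.
Sigmoid = 1 / (1 + 0.0213) = 1 / 1.0213 = 0.9792.

0.9792


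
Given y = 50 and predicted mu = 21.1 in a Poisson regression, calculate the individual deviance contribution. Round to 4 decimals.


y/mu = 50/21.1 = 2.369668 (approx.), and ln(50/21.1) = 0.862750.
y * ln(y/mu) = 50 * 0.862750 = 43.137500.
y - mu = 28.9.
D = 2 * (43.137500 - 28.9) = 28.475000, which rounds to 28.4750.

28.4750


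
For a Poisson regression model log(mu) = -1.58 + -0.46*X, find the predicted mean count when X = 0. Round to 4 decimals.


Linear predictor: eta = -1.58 + (-0.46)(0) = -1.5800.
Expected count: mu = exp(-1.5800) = 0.2060.

0.2060


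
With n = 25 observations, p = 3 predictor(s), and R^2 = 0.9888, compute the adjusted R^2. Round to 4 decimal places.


Using the formula:
(1 - 0.9888) = 0.0112.
Multiply by 24/21: 0.0112 * 24 = 0.2688, then 0.2688 / 21 = 0.0128.
Adj R^2 = 1 - 0.0128 = 0.9872.

0.9872


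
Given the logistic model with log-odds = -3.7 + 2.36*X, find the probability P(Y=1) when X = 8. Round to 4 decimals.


Compute z = -3.7 + (2.36)(8) = 15.1800.
exp(-z) = 0.0000.
P = 1/(1 + 0.0000) = 1.0000.

1.0000


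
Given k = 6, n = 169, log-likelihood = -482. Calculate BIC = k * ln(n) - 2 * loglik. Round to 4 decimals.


k * ln(n) = 6 * ln(169) = 6 * 5.129899 = 30.779394.
-2 * loglik = -2 * (-482) = 964.
BIC = 30.779394 + 964 = 994.779394, which rounds to 994.7794.

994.7794


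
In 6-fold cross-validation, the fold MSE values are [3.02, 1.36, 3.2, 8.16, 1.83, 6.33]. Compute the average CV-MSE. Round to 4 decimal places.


Total MSE across folds = 23.9000.
CV-MSE = 23.9000/6 = 3.9833.

3.9833


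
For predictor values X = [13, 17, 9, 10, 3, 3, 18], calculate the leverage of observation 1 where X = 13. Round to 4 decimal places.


Mean of X: xbar = 10.4286.
SXX = 219.7143.
For X = 13: h = 1/7 + (13 - 10.4286)^2/219.7143 = 0.1730.

0.1730


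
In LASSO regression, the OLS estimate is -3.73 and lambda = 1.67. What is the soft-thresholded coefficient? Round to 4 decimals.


|beta_OLS| = 3.73.
lambda = 1.67.
Since |beta| > lambda, coefficient = sign(beta)*(|beta| - lambda) = -2.0600.
Result = -2.0600.

-2.0600


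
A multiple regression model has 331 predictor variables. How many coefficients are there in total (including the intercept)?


Total coefficients = number of predictors + 1 (for the intercept).
= 331 + 1 = 332.

332


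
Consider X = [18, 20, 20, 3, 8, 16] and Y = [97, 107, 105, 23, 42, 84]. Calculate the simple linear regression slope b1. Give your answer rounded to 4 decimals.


The sample means are xbar = 14.1667 and ybar = 76.3333.
Compute S_xx = 248.8333 and S_xy = 1246.6667.
Slope b1 = S_xy / S_xx = 1246.6667 / 248.8333 = 5.0100.

5.0100


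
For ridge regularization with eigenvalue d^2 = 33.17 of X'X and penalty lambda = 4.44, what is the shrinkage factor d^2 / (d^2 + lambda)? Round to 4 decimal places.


d^2 + lambda = 33.17 + 4.44 = 37.6100.
Shrinkage factor = 33.17/37.6100 = 0.8819.

0.8819


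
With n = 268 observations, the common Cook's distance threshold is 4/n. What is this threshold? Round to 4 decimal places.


Cook's distance cutoff = 4/n = 4/268.
= 0.0149.

0.0149


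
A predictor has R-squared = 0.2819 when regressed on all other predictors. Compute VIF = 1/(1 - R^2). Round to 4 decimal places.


VIF = 1 / (1 - 0.2819).
= 1 / 0.7181 = 1.3926.

1.3926


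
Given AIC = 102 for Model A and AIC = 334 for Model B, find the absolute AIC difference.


|AIC_A - AIC_B| = |102 - 334| = 232.
Model A is preferred (lower AIC).

232


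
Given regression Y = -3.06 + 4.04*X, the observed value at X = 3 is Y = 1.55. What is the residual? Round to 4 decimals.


Predicted = -3.06 + 4.04 * 3 = 9.0600.
Residual = 1.55 - 9.0600 = -7.5100.

-7.5100


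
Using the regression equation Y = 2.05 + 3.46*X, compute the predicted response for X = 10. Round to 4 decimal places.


Substitute X = 10 into the equation:
Y = 2.05 + 3.46 * 10 = 2.05 + 34.6000 = 36.6500.

36.6500


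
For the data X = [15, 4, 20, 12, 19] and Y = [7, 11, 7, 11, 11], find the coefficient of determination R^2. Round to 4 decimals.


The fitted line is Y = 11.7614 + -0.1687*X.
SSres = 14.4771, SStot = 19.2000.
R^2 = 1 - SSres/SStot = 0.2460.

0.2460


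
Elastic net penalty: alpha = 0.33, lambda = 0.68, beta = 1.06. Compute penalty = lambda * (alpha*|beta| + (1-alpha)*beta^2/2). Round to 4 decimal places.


L1 component = 0.33 * |1.06| = 0.3498.
L2 component = 0.67 * 1.06^2 / 2 = 0.3764.
Penalty = 0.68 * (0.3498 + 0.3764) = 0.68 * 0.7262 = 0.4938.

0.4938


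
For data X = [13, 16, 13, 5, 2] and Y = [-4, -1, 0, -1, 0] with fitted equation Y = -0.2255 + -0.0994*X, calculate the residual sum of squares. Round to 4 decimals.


Predicted values from Y = -0.2255 + -0.0994*X.
Residuals: [-2.4823, 0.8159, 1.5177, -0.2775, 0.4243].
SSres = 9.3880.

9.3880


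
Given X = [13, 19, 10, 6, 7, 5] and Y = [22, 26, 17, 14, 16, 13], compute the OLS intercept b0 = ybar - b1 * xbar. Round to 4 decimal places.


Compute b1 = 0.9357 from the OLS formula.
With xbar = 10.0000 and ybar = 18.0000, the intercept is:
b0 = 18.0000 - 0.9357 * 10.0000 = 8.6429.

8.6429


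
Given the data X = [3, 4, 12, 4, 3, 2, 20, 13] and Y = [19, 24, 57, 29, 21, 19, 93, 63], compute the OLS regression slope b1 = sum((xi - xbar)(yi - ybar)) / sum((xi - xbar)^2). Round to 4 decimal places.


The sample means are xbar = 7.6250 and ybar = 40.6250.
Compute S_xx = 301.8750 and S_xy = 1254.8750.
Slope b1 = S_xy / S_xx = 1254.8750 / 301.8750 = 4.1569.

4.1569


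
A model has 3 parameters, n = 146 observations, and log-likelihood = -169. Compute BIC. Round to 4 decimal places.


ln(146) = 4.983607.
k * ln(n) = 3 * 4.983607 = 14.950821.
-2L = 338.
BIC = 14.950821 + 338 = 352.950821, which rounds to 352.9508.

352.9508


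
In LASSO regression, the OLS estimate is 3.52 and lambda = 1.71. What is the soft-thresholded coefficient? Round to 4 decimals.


Check: |3.52| = 3.52 vs lambda = 1.71.
Since |beta| > lambda, coefficient = sign(beta)*(|beta| - lambda) = 1.8100.
Soft-thresholded coefficient = 1.8100.

1.8100


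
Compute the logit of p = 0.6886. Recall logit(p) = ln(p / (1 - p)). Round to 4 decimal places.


Compute the odds: 0.6886/0.3114 = 2.2113.
Take the natural log: ln(2.2113) = 0.7936.

0.7936


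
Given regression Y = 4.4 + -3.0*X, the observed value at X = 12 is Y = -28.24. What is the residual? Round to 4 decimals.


Compute yhat = 4.4 + (-3.0)(12) = -31.6000.
Residual = actual - predicted = -28.24 - -31.6000 = 3.3600.

3.3600


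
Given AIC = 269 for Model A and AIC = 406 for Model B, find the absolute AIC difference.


Compute |269 - 406| = 137.
Model A has the smaller AIC.

137


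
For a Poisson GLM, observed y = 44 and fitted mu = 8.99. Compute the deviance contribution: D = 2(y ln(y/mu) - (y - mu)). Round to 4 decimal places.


Compute y*ln(y/mu) = 44*ln(44/8.99) = 44*1.588077 = 69.875388.
y - mu = 35.01.
D = 2*(69.875388 - (35.01)) = 69.730776, which rounds to 69.7308.

69.7308


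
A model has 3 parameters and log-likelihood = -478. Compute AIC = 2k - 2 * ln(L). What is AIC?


AIC = 2k - 2*loglik = 2(3) - 2(-478).
= 6 + 956 = 962.

962


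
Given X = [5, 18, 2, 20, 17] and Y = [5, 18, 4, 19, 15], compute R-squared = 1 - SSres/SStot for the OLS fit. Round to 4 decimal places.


Fit the OLS line: b0 = 1.5066, b1 = 0.8624.
SSres = 3.6252.
SStot = 206.8000.
R^2 = 1 - 3.6252/206.8000 = 0.9825.

0.9825


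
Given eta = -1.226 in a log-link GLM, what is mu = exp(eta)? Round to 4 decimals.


The inverse log link gives:
mu = exp(-1.226) = 0.2935.

0.2935


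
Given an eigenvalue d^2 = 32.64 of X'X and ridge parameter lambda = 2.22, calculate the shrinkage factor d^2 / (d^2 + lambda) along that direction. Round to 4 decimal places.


Denominator = d^2 + lambda = 32.64 + 2.22 = 34.8600.
Shrinkage = 32.64 / 34.8600 = 0.9363.

0.9363


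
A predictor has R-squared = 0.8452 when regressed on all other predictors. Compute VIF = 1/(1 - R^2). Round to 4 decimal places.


VIF = 1 / (1 - 0.8452).
= 1 / 0.1548 = 6.4599.

6.4599


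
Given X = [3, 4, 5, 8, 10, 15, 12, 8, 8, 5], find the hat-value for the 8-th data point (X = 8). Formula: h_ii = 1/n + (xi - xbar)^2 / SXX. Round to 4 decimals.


n = 10, xbar = 7.8000.
SXX = sum((xi - xbar)^2) = 127.6000.
h = 1/10 + (8 - 7.8000)^2 / 127.6000 = 0.1003.

0.1003


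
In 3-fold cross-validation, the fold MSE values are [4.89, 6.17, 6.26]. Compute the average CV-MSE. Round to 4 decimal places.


Add all fold MSEs: 17.3200.
Divide by k = 3: 17.3200/3 = 5.7733.

5.7733


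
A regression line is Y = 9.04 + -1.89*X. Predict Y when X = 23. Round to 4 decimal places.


Plug X = 23 into Y = 9.04 + -1.89*X:
Y = 9.04 + -43.4700 = -34.4300.

-34.4300


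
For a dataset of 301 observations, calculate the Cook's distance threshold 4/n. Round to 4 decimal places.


The threshold is 4/n.
4/301 = 0.0133.

0.0133


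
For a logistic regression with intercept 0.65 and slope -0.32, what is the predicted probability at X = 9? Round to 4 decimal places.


Compute z = 0.65 + (-0.32)(9) = -2.2300.
exp(-z) = 9.2999.
P = 1/(1 + 9.2999) = 0.0971.

0.0971


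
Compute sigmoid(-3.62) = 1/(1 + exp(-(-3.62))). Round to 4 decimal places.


exp(3.6200) = 37.3376.
1 + exp(-z) = 38.3376.
sigmoid = 1/38.3376 = 0.0261.

0.0261


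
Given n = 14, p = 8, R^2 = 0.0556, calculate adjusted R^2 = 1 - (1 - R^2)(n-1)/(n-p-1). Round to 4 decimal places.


Using the formula:
(1 - 0.0556) = 0.9444.
Multiply by 13/5: 0.9444 * 13 = 12.2772, then 12.2772 / 5 = 2.4554.
Adj R^2 = 1 - 2.4554 = -1.4554.

-1.4554


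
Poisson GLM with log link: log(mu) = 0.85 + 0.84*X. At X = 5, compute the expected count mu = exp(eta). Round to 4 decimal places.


Compute eta = 0.85 + 0.84 * 5 = 5.0500.
Apply inverse link: mu = e^5.0500 = 156.0225.

156.0225


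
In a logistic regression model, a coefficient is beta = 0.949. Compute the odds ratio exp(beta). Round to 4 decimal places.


The odds ratio is computed as:
OR = e^(0.949) = 2.5831.

2.5831


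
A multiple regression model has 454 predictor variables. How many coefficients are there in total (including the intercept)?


Each predictor gets one coefficient, plus one intercept.
Total parameters = 454 + 1 = 455.

455


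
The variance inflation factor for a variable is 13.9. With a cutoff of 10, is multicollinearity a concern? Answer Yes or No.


The threshold is 10.
VIF = 13.9 is >= 10.
Multicollinearity indication: Yes.

Yes


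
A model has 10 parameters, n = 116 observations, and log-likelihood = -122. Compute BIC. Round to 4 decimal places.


k * ln(n) = 10 * ln(116) = 10 * 4.753590 = 47.535900.
-2 * loglik = -2 * (-122) = 244.
BIC = 47.535900 + 244 = 291.535900, which rounds to 291.5359.

291.5359


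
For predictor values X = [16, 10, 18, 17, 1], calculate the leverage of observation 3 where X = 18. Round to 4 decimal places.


Mean of X: xbar = 12.4000.
SXX = 201.2000.
For X = 18: h = 1/5 + (18 - 12.4000)^2/201.2000 = 0.3559.

0.3559


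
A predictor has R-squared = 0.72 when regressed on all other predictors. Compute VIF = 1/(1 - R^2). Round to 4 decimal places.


Using VIF = 1/(1 - R^2_j):
1 - 0.72 = 0.28.
VIF = 3.5714.

3.5714


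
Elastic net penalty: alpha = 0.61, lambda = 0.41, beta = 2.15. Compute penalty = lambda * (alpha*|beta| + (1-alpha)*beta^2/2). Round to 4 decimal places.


Compute:
L1 = 0.61 * 2.15 = 1.3115.
L2 = 0.39 * 2.15^2 / 2 = 0.9014.
Penalty = 0.41 * (1.3115 + 0.9014) = 0.9073.

0.9073


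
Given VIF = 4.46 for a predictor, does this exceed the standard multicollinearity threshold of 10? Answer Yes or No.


Compare VIF = 4.46 to the threshold of 10.
4.46 < 10, so the answer is No.

No


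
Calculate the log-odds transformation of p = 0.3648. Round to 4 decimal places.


Compute the odds: 0.3648/0.6352 = 0.5743.
Take the natural log: ln(0.5743) = -0.5546.

-0.5546


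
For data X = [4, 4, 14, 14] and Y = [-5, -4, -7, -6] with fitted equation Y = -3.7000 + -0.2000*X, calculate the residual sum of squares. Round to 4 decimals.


Compute predicted values, then residuals = yi - yhat_i.
Residuals: [-0.5000, 0.5000, -0.5000, 0.5000].
SSres = sum(residual^2) = 1.0000.

1.0000


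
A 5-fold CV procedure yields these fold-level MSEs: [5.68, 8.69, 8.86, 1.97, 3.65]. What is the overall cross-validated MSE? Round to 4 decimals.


Total MSE across folds = 28.8500.
CV-MSE = 28.8500/5 = 5.7700.

5.7700


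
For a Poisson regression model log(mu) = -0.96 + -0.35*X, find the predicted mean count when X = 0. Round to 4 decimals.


eta = -0.96 + -0.35 * 0 = -0.9600.
mu = exp(-0.9600) = 0.3829.

0.3829


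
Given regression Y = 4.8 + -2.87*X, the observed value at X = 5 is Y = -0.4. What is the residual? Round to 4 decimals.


Predicted = 4.8 + -2.87 * 5 = -9.5500.
Residual = -0.4 - -9.5500 = 9.1500.

9.1500


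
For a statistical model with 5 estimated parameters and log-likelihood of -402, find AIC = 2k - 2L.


AIC = 2*5 - 2*(-402).
= 10 + 804 = 814.

814


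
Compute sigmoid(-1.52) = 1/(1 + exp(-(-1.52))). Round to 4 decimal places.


First, exp(1.5200) = 4.5722.
Then sigma(z) = 1/(1 + 4.5722) = 0.1795.

0.1795


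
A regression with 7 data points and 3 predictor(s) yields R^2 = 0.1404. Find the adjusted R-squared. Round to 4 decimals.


Using the formula:
(1 - 0.1404) = 0.8596.
Multiply by 6/3: 0.8596 * 6 = 5.1576, then 5.1576 / 3 = 1.7192.
Adj R^2 = 1 - 1.7192 = -0.7192.

-0.7192


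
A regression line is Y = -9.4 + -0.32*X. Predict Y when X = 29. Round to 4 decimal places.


Predicted value:
Y = -9.4 + (-0.32)(29) = -9.4 + -9.2800 = -18.6800.

-18.6800


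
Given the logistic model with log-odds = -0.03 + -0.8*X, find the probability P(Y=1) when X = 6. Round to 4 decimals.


z = -0.03 + -0.8 * 6 = -4.8300.
Sigmoid: P = 1 / (1 + exp(4.8300)) = 0.0079.

0.0079


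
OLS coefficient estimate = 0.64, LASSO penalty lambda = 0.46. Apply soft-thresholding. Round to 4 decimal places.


Absolute value: |0.64| = 0.64.
Compare to lambda = 0.46.
Since |beta| > lambda, coefficient = sign(beta)*(|beta| - lambda) = 0.1800.

0.1800


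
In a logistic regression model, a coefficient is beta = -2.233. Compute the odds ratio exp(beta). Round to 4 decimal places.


The odds ratio is computed as:
OR = e^(-2.233) = 0.1072.

0.1072


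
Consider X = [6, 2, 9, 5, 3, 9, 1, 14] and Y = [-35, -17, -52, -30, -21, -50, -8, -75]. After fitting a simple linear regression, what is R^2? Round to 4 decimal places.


The fitted line is Y = -5.1618 + -5.0348*X.
SSres = 11.7140, SStot = 3380.0000.
R^2 = 1 - SSres/SStot = 0.9965.

0.9965


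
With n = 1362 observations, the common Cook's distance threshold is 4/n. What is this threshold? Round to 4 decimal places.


Using the rule of thumb:
Threshold = 4 / 1362 = 0.0029.

0.0029


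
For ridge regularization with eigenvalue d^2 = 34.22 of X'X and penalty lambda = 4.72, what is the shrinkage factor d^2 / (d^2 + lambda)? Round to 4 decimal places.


d^2 + lambda = 34.22 + 4.72 = 38.9400.
Shrinkage factor = 34.22/38.9400 = 0.8788.

0.8788


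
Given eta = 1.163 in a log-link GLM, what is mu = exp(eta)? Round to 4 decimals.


The inverse log link gives:
mu = exp(1.163) = 3.1995.

3.1995


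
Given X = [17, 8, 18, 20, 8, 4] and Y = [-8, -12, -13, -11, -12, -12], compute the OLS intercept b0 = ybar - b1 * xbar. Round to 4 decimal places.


First find the slope: b1 = 0.0911.
Means: xbar = 12.5000, ybar = -11.3333.
b0 = ybar - b1 * xbar = -11.3333 - 0.0911 * 12.5000 = -12.4723.

-12.4723


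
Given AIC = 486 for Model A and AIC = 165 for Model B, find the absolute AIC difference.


|AIC_A - AIC_B| = |486 - 165| = 321.
Model B is preferred (lower AIC).

321


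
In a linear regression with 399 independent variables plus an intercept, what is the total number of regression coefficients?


Each predictor gets one coefficient, plus one intercept.
Total parameters = 399 + 1 = 400.

400


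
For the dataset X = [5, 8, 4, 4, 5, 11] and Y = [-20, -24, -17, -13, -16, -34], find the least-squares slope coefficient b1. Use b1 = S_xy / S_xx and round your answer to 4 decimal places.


First compute the means: xbar = 6.1667, ybar = -20.6667.
Then S_xx = sum((xi - xbar)^2) = 38.8333.
S_xy = sum((xi - xbar)(yi - ybar)) = -101.3333.
b1 = S_xy / S_xx = -101.3333 / 38.8333 = -2.6094.

-2.6094


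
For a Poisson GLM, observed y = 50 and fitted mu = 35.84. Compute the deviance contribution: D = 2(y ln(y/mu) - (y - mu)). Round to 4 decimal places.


Compute y*ln(y/mu) = 50*ln(50/35.84) = 50*0.332958 = 16.647900.
y - mu = 14.16.
D = 2*(16.647900 - (14.16)) = 4.975800, which rounds to 4.9758.

4.9758


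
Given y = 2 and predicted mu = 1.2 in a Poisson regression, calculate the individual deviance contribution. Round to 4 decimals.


y/mu = 2/1.2 = 1.666667 (approx.), and ln(2/1.2) = 0.510826.
y * ln(y/mu) = 2 * 0.510826 = 1.021652.
y - mu = 0.8.
D = 2 * (1.021652 - 0.8) = 0.443304, which rounds to 0.4433.

0.4433


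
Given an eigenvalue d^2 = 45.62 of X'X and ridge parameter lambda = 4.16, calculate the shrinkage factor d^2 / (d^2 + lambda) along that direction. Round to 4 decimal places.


Compute the denominator: 45.62 + 4.16 = 49.7800.
Shrinkage factor = 45.62 / 49.7800 = 0.9164.

0.9164


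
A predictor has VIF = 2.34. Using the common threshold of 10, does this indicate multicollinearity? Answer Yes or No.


Compare VIF = 2.34 to the threshold of 10.
2.34 < 10, so the answer is No.

No


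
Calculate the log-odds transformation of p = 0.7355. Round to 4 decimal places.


The odds are p/(1-p) = 0.7355 / 0.2645 = 2.7807.
logit(p) = ln(2.7807) = 1.0227.

1.0227


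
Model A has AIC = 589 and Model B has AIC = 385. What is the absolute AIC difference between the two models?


Compute |589 - 385| = 204.
Model B has the smaller AIC.

204


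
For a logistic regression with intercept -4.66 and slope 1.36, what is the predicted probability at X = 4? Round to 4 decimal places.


Compute z = -4.66 + (1.36)(4) = 0.7800.
exp(-z) = 0.4584.
P = 1/(1 + 0.4584) = 0.6857.

0.6857


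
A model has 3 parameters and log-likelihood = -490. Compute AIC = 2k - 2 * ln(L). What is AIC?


Compute:
2k = 2*3 = 6.
-2*loglik = -2*(-490) = 980.
AIC = 6 + 980 = 986.

986


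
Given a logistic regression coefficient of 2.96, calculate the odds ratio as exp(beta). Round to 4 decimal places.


The odds ratio is computed as:
OR = e^(2.96) = 19.2980.

19.2980


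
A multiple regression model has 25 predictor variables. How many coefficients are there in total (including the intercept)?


Total coefficients = number of predictors + 1 (for the intercept).
= 25 + 1 = 26.

26


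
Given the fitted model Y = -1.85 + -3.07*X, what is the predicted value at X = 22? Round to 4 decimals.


Substitute X = 22 into the equation:
Y = -1.85 + -3.07 * 22 = -1.85 + -67.5400 = -69.3900.

-69.3900


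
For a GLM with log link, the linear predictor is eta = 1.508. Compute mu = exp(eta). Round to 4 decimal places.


mu = exp(eta) = exp(1.508).
= 4.5177.

4.5177


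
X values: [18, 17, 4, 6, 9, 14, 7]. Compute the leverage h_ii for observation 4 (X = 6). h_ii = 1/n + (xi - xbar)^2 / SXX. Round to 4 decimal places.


n = 7, xbar = 10.7143.
SXX = sum((xi - xbar)^2) = 187.4286.
h = 1/7 + (6 - 10.7143)^2 / 187.4286 = 0.2614.

0.2614


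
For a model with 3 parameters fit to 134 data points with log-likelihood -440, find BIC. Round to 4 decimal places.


Compute k*ln(n) = 3*ln(134) = 3*4.897840 = 14.693520.
Then -2*loglik = 880.
BIC = 14.693520 + 880 = 894.693520, which rounds to 894.6935.

894.6935


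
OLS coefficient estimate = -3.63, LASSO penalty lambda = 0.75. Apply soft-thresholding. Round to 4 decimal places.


Check: |-3.63| = 3.63 vs lambda = 0.75.
Since |beta| > lambda, coefficient = sign(beta)*(|beta| - lambda) = -2.8800.
Soft-thresholded coefficient = -2.8800.

-2.8800


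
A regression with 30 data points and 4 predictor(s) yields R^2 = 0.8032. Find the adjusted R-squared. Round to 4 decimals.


Using the formula:
(1 - 0.8032) = 0.1968.
Multiply by 29/25: 0.1968 * 29 = 5.7072, then 5.7072 / 25 = 0.2283.
Adj R^2 = 1 - 0.2283 = 0.7717.

0.7717


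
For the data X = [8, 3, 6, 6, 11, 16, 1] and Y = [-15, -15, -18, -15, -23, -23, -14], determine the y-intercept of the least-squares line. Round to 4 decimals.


Compute b1 = -0.6726 from the OLS formula.
With xbar = 7.2857 and ybar = -17.5714, the intercept is:
b0 = -17.5714 - -0.6726 * 7.2857 = -12.6708.

-12.6708


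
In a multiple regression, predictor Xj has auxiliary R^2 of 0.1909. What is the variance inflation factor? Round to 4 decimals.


Denominator: 1 - 0.1909 = 0.8091.
VIF = 1 / 0.8091 = 1.2359.

1.2359


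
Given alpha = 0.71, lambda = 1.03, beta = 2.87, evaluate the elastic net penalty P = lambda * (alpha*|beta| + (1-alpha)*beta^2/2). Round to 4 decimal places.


alpha * |beta| = 0.71 * 2.87 = 2.0377.
(1-alpha) * beta^2/2 = 0.29 * 8.2369/2 = 1.1944.
Total = 1.03 * (2.0377 + 1.1944) = 3.3290.

3.3290


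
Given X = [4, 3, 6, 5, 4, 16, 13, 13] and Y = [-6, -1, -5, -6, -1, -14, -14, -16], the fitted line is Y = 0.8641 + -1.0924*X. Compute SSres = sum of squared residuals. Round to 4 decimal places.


Compute predicted values, then residuals = yi - yhat_i.
Residuals: [-2.4945, 1.4131, 0.6903, -1.4021, 2.5055, 2.6143, -0.6629, -2.6629].
SSres = sum(residual^2) = 31.3043.

31.3043


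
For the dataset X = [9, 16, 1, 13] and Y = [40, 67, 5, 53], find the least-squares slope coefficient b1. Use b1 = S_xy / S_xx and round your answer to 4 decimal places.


First compute the means: xbar = 9.7500, ybar = 41.2500.
Then S_xx = sum((xi - xbar)^2) = 126.7500.
S_xy = sum((xi - xbar)(yi - ybar)) = 517.2500.
b1 = S_xy / S_xx = 517.2500 / 126.7500 = 4.0809.

4.0809


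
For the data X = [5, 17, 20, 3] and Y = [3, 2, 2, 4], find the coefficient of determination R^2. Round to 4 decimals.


After computing the OLS fit (b0=3.9308, b1=-0.1050):
SSres = 0.3622, SStot = 2.7500.
R^2 = 1 - 0.3622/2.7500 = 0.8683.

0.8683


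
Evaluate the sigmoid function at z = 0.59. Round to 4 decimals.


exp(-0.5900) = 0.5543.
1 + exp(-z) = 1.5543.
sigmoid = 1/1.5543 = 0.6434.

0.6434


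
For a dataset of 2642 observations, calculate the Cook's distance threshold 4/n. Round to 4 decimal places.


Cook's distance cutoff = 4/n = 4/2642.
= 0.0015.

0.0015


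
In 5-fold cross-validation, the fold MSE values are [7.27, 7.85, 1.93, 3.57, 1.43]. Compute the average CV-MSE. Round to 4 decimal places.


Total MSE across folds = 22.0500.
CV-MSE = 22.0500/5 = 4.4100.

4.4100


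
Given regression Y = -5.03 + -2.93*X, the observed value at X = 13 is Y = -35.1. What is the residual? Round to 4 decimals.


Fitted value at X = 13 is yhat = -5.03 + -2.93*13 = -43.1200.
Residual = -35.1 - -43.1200 = 8.0200.

8.0200


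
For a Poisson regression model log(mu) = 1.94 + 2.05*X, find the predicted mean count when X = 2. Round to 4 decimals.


eta = 1.94 + 2.05 * 2 = 6.0400.
mu = exp(6.0400) = 419.8930.

419.8930


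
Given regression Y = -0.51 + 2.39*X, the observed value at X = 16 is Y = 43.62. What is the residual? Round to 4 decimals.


Fitted value at X = 16 is yhat = -0.51 + 2.39*16 = 37.7300.
Residual = 43.62 - 37.7300 = 5.8900.

5.8900


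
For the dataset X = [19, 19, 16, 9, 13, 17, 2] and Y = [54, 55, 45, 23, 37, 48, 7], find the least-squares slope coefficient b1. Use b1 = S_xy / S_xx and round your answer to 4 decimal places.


First compute the means: xbar = 13.5714, ybar = 38.4286.
Then S_xx = sum((xi - xbar)^2) = 231.7143.
S_xy = sum((xi - xbar)(yi - ybar)) = 658.2857.
b1 = S_xy / S_xx = 658.2857 / 231.7143 = 2.8409.

2.8409


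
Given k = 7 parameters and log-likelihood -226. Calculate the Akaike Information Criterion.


Compute:
2k = 2*7 = 14.
-2*loglik = -2*(-226) = 452.
AIC = 14 + 452 = 466.

466


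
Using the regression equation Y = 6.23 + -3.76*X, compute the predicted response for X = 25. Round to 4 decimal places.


Predicted value:
Y = 6.23 + (-3.76)(25) = 6.23 + -94.0000 = -87.7700.

-87.7700


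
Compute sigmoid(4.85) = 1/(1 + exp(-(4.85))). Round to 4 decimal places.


First, exp(-4.8500) = 0.0078.
Then sigma(z) = 1/(1 + 0.0078) = 0.9922.

0.9922


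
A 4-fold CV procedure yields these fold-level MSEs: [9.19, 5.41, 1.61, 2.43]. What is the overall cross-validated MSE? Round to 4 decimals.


Add all fold MSEs: 18.6400.
Divide by k = 4: 18.6400/4 = 4.6600.

4.6600


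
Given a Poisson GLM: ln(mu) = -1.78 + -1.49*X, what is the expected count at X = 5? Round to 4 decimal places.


Linear predictor: eta = -1.78 + (-1.49)(5) = -9.2300.
Expected count: mu = exp(-9.2300) = 0.0001.

0.0001


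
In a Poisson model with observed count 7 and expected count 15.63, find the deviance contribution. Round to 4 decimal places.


y/mu = 7/15.63 = 0.447857 (approx.), and ln(7/15.63) = -0.803282.
y * ln(y/mu) = 7 * -0.803282 = -5.622974.
y - mu = -8.63.
D = 2 * (-5.622974 - -8.63) = 6.014052, which rounds to 6.0141.

6.0141


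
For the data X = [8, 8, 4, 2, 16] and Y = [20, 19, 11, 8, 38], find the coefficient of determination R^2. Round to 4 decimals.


The fitted line is Y = 2.6806 + 2.1736*X.
SSres = 2.5278, SStot = 546.8000.
R^2 = 1 - SSres/SStot = 0.9954.

0.9954


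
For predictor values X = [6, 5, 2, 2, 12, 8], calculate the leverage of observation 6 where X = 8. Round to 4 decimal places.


n = 6, xbar = 5.8333.
SXX = sum((xi - xbar)^2) = 72.8333.
h = 1/6 + (8 - 5.8333)^2 / 72.8333 = 0.2311.

0.2311


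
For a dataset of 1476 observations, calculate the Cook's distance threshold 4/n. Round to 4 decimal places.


Using the rule of thumb:
Threshold = 4 / 1476 = 0.0027.

0.0027


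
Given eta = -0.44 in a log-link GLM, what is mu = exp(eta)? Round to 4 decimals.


mu = exp(eta) = exp(-0.44).
= 0.6440.

0.6440


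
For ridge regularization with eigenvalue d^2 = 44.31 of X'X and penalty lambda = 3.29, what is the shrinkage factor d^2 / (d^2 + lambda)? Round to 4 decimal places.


d^2 + lambda = 44.31 + 3.29 = 47.6000.
Shrinkage factor = 44.31/47.6000 = 0.9309.

0.9309


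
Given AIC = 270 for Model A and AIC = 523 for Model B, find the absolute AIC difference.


|AIC_A - AIC_B| = |270 - 523| = 253.
Model A is preferred (lower AIC).

253


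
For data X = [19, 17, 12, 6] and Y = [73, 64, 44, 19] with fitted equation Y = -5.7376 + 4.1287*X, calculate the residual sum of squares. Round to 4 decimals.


For each point, residual = actual - predicted.
Residuals: [0.2923, -0.4503, 0.1932, -0.0346].
Sum of squared residuals = 0.3267.

0.3267


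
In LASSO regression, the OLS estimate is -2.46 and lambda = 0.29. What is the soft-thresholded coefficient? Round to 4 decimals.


|beta_OLS| = 2.46.
lambda = 0.29.
Since |beta| > lambda, coefficient = sign(beta)*(|beta| - lambda) = -2.1700.
Result = -2.1700.

-2.1700


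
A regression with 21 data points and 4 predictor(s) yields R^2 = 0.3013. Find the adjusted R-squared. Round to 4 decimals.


Adjusted R^2 = 1 - (1 - R^2) * (n-1)/(n-p-1).
(1 - R^2) = 0.6987.
(n-1)/(n-p-1) = 20/16.
(1 - R^2) * (n-1) = 0.6987 * 20 = 13.9740.
Divide by (n-p-1): 13.9740 / 16 = 0.8734.
Adj R^2 = 1 - 0.8734 = 0.1266.

0.1266


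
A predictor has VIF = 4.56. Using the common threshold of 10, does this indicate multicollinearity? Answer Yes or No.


Compare VIF = 4.56 to the threshold of 10.
4.56 < 10, so the answer is No.

No


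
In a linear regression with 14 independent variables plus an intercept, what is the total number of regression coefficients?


Including the intercept, the model has 14 predictor coefficients + 1 intercept.
Total = 15.

15


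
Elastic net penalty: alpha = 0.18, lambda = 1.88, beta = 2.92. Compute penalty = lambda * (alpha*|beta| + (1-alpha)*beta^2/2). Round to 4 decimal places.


alpha * |beta| = 0.18 * 2.92 = 0.5256.
(1-alpha) * beta^2/2 = 0.82 * 8.5264/2 = 3.4958.
Total = 1.88 * (0.5256 + 3.4958) = 7.5603.

7.5603


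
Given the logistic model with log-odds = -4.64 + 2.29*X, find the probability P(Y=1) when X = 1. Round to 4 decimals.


Compute z = -4.64 + (2.29)(1) = -2.3500.
exp(-z) = 10.4856.
P = 1/(1 + 10.4856) = 0.0871.

0.0871


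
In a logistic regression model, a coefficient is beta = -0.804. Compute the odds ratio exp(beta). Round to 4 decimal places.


The odds ratio is computed as:
OR = e^(-0.804) = 0.4475.

0.4475


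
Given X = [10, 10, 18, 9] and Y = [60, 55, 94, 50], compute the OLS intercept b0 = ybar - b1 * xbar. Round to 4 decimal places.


First find the slope: b1 = 4.7156.
Means: xbar = 11.7500, ybar = 64.7500.
b0 = ybar - b1 * xbar = 64.7500 - 4.7156 * 11.7500 = 9.3412.

9.3412


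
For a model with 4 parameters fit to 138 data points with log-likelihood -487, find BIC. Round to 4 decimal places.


ln(138) = 4.927254.
k * ln(n) = 4 * 4.927254 = 19.709016.
-2L = 974.
BIC = 19.709016 + 974 = 993.709016, which rounds to 993.7090.

993.7090


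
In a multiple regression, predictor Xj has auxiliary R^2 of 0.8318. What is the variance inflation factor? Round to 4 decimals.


Denominator: 1 - 0.8318 = 0.1682.
VIF = 1 / 0.1682 = 5.9453.

5.9453


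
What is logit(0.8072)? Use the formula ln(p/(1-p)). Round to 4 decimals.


The odds are p/(1-p) = 0.8072 / 0.1928 = 4.1867.
logit(p) = ln(4.1867) = 1.4319.

1.4319


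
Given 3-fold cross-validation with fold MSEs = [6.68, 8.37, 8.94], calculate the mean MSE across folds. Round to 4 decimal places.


Add all fold MSEs: 23.9900.
Divide by k = 3: 23.9900/3 = 7.9967.

7.9967


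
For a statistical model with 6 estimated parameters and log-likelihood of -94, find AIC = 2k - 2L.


AIC = 2k - 2*loglik = 2(6) - 2(-94).
= 12 + 188 = 200.

200


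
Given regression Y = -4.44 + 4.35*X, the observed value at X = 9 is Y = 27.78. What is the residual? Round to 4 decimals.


Predicted = -4.44 + 4.35 * 9 = 34.7100.
Residual = 27.78 - 34.7100 = -6.9300.

-6.9300


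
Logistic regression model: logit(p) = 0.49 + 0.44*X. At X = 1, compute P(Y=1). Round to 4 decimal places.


z = 0.49 + 0.44 * 1 = 0.9300.
Sigmoid: P = 1 / (1 + exp(-0.9300)) = 0.7171.

0.7171
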